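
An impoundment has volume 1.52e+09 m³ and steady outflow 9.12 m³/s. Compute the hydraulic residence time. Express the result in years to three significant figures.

Q = 9.12 m³/s × 3.156e+07 s/yr = 2.878e+08 m³/yr.
Hydraulic residence time τ = V/Q = 1.52e+09/2.878e+08 = 5.281 yr.

5.28 yr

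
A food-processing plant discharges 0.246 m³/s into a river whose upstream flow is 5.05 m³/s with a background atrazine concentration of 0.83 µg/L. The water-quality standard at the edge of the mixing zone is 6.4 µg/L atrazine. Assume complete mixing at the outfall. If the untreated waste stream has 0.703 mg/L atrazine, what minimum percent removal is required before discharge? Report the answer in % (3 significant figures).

82.8 %

0.83 µg/L = 0.00083 mg/L.
6.4 µg/L = 0.0064 mg/L.
Mass balance: 0.0064·5.296 = 0.246·Cₑ + 5.05·0.00083.
Cₑ = (0.03389 − 0.004191) / 0.246 = 0.1207 mg/L.
Required removal = 1 − 0.1207/0.703 = 82.82 %.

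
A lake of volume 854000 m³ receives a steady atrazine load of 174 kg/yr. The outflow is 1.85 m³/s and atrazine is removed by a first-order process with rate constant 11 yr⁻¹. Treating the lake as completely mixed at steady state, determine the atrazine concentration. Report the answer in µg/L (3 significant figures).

Outflow Q = 1.85 m³/s × 3.156e+07 s/yr = 5.838e+07 m³/yr.
Steady-state CSTR mass balance: W = Q·C + k·V·C, so C = W/(Q + kV).
Q + kV = 5.838e+07 + 11·854000 = 6.778e+07 m³/yr.
C = 174/6.778e+07 = 2.567e-06 kg/m³ = 0.002567 mg/L = 2.567 µg/L.

2.57 µg/L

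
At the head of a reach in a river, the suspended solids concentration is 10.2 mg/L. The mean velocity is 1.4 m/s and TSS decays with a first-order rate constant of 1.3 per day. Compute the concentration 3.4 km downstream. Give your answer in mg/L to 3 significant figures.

Travel time t = 3.4 km / 1.4 m/s = 3400/1.4 = 2429 s = 0.02811 d.
First-order decay: C = 10.2·exp(−1.3·0.02811) = 10.2·0.9641 = 9.834 mg/L.

9.83 mg/L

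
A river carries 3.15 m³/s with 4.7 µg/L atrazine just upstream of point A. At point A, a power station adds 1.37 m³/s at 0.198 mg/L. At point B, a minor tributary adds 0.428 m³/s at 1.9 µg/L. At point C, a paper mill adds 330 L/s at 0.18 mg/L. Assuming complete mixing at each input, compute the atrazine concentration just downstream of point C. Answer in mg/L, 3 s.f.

4.7 µg/L = 0.0047 mg/L.
After input A: C = (3.15·0.0047 + 1.37·0.198) / 4.52 = 0.06329 mg/L.
1.9 µg/L = 0.0019 mg/L.
After input B: C = (4.52·0.06329 + 0.428·0.0019) / 4.948 = 0.05798 mg/L.
330 L/s = 0.33 m³/s.
After input C: C = (4.948·0.05798 + 0.33·0.18) / 5.278 = 0.06561 mg/L.

0.0656 mg/L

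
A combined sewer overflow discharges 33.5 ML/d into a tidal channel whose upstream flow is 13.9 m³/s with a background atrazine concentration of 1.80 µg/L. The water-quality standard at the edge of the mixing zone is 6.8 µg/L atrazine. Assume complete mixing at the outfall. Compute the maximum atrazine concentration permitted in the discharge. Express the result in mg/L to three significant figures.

0.186 mg/L

33.5 ML/d = 0.3877 m³/s.
1.80 µg/L = 0.0018 mg/L.
6.8 µg/L = 0.0068 mg/L.
Mass balance: 0.0068·14.29 = 0.3877·Cₑ + 13.9·0.0018.
Cₑ = (0.09716 − 0.02502) / 0.3877 = 0.186 mg/L.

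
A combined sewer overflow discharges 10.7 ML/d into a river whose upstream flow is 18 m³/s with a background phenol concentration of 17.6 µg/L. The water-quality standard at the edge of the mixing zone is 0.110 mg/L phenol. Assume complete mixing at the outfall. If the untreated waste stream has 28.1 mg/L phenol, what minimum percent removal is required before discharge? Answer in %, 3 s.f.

51.8 %

10.7 ML/d = 0.1238 m³/s.
17.6 µg/L = 0.0176 mg/L.
Mass balance: 0.11·18.12 = 0.1238·Cₑ + 18·0.0176.
Cₑ = (1.994 − 0.3168) / 0.1238 = 13.54 mg/L.
Required removal = 1 − 13.54/28.1 = 51.82 %.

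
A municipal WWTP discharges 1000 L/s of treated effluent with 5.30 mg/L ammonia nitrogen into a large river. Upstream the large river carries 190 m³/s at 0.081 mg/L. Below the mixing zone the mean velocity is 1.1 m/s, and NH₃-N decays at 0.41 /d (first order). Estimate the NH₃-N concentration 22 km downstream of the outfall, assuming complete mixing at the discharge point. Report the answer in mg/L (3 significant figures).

0.0985 mg/L

1000 L/s = 1 m³/s.
After complete mixing, C₀ = (1·5.3 + 190·0.081) / 191 = 0.1083 mg/L.
Travel time t = 2.2e+04 m / 1.1 m/s = 2e+04 s = 0.2315 d.
C = 0.1083·exp(−0.41·0.2315) = 0.1083·0.9095 = 0.09852 mg/L.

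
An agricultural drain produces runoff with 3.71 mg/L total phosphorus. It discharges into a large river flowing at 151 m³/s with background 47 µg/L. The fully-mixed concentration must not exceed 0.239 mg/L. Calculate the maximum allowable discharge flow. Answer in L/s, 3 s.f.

8350 L/s

47 µg/L = 0.047 mg/L.
Mass balance at complete mixing: C_std·(Q_w + Q_r) = Q_w·C_e + Q_r·C_b.
Rearranging, Q_w = Q_r·(C_std − C_b)/(C_e − C_std) = 151·(0.239 − 0.047) / (3.71 − 0.239) = 8.353 m³/s.
= 8353 L/s.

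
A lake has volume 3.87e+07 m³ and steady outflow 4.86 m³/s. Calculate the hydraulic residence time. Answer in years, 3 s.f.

Q = 4.86 m³/s × 3.156e+07 s/yr = 1.534e+08 m³/yr.
Hydraulic residence time τ = V/Q = 3.87e+07/1.534e+08 = 0.2523 yr.

0.252 yr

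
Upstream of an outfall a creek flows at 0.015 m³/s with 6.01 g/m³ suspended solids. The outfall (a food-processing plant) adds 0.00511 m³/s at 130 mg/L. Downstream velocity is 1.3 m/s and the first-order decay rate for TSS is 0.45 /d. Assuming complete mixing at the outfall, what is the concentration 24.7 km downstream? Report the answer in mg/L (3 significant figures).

After complete mixing, C₀ = (0.00511·130 + 0.015·6.01) / 0.02011 = 37.52 mg/L.
Travel time t = 2.47e+04 m / 1.3 m/s = 1.9e+04 s = 0.2199 d.
C = 37.52·exp(−0.45·0.2199) = 37.52·0.9058 = 33.98 mg/L.

34.0 mg/L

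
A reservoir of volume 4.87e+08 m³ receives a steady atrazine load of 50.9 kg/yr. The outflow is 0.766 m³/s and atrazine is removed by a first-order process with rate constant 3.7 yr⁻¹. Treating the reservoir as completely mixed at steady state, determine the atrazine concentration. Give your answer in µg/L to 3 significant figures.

Outflow Q = 0.766 m³/s × 3.156e+07 s/yr = 2.417e+07 m³/yr.
Steady-state CSTR mass balance: W = Q·C + k·V·C, so C = W/(Q + kV).
Q + kV = 2.417e+07 + 3.7·4.87e+08 = 1.826e+09 m³/yr.
C = 50.9/1.826e+09 = 2.787e-08 kg/m³ = 2.787e-05 mg/L = 0.02787 µg/L.

0.0279 µg/L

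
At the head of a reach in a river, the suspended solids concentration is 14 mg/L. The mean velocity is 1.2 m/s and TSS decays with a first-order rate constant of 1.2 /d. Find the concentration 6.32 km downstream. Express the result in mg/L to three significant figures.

13.0 mg/L

Travel time t = 6.32 km / 1.2 m/s = 6320/1.2 = 5267 s = 0.06096 d.
First-order decay: C = 14·exp(−1.2·0.06096) = 14·0.9295 = 13.01 mg/L.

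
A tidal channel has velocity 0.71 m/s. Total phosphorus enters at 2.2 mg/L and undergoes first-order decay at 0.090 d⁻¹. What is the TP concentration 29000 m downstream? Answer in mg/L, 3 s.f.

2.11 mg/L

Travel time t = 29000 m / 0.71 m/s = 2.9e+04/0.71 = 4.085e+04 s = 0.4727 d.
First-order decay: C = 2.2·exp(−0.090·0.4727) = 2.2·0.9583 = 2.108 mg/L.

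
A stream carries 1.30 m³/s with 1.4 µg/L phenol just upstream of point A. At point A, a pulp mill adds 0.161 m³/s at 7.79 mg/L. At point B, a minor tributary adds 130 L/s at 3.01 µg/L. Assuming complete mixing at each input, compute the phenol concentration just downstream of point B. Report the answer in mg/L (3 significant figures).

0.790 mg/L

1.4 µg/L = 0.0014 mg/L.
After input A: C = (1.3·0.0014 + 0.161·7.79) / 1.461 = 0.8597 mg/L.
130 L/s = 0.13 m³/s.
3.01 µg/L = 0.00301 mg/L.
After input B: C = (1.461·0.8597 + 0.13·0.00301) / 1.591 = 0.7897 mg/L.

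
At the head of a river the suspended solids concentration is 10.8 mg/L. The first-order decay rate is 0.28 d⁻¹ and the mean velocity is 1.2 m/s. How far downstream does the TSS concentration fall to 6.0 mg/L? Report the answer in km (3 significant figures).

218 km

From C = C₀·e^(−kt), t = ln(C₀/C)/k = ln(10.8/6.0)/0.28 = 0.5878/0.28 = 2.099 d.
Distance = v·t = 1.2 m/s × 1.814e+05 s = 2.176e+05 m = 217.6 km.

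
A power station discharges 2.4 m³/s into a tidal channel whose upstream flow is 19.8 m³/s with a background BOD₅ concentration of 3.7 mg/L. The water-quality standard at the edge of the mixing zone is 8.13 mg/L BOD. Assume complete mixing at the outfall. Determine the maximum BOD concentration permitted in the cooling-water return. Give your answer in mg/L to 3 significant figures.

Mass balance: 8.13·22.2 = 2.4·Cₑ + 19.8·3.7.
Cₑ = (180.5 − 73.26) / 2.4 = 44.68 mg/L.

44.7 mg/L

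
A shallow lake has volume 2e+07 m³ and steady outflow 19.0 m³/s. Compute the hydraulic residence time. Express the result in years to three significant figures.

0.0334 yr

Q = 19.0 m³/s × 3.156e+07 s/yr = 5.996e+08 m³/yr.
Hydraulic residence time τ = V/Q = 2e+07/5.996e+08 = 0.03336 yr.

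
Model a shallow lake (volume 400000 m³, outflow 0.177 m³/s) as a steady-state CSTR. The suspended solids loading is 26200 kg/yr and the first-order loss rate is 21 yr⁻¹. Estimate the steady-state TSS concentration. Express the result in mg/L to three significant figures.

Outflow Q = 0.177 m³/s × 3.156e+07 s/yr = 5.586e+06 m³/yr.
Steady-state CSTR mass balance: W = Q·C + k·V·C, so C = W/(Q + kV).
Q + kV = 5.586e+06 + 21·400000 = 1.399e+07 m³/yr.
C = 26200/1.399e+07 = 0.001873 kg/m³ = 1.873 mg/L.

1.87 mg/L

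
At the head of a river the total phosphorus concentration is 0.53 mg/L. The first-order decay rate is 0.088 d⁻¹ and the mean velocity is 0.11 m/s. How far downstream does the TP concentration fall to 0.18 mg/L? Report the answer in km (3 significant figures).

From C = C₀·e^(−kt), t = ln(C₀/C)/k = ln(0.53/0.18)/0.088 = 1.08/0.088 = 12.27 d.
Distance = v·t = 0.11 m/s × 1.06e+06 s = 1.166e+05 m = 116.6 km.

117 km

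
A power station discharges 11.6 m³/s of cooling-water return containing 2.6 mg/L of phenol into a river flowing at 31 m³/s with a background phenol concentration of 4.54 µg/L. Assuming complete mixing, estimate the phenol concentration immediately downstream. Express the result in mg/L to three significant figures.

4.54 µg/L = 0.00454 mg/L.
Conservation of mass across the mixing zone: C = (11.6·2.6 + 31·0.00454) / (11.6 + 31) = 30.3/42.6 = 0.7113 mg/L.

0.711 mg/L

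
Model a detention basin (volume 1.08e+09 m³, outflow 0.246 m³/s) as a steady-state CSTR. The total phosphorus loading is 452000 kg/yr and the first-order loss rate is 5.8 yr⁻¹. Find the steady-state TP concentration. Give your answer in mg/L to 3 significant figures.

Outflow Q = 0.246 m³/s × 3.156e+07 s/yr = 7.763e+06 m³/yr.
Steady-state CSTR mass balance: W = Q·C + k·V·C, so C = W/(Q + kV).
Q + kV = 7.763e+06 + 5.8·1.08e+09 = 6.272e+09 m³/yr.
C = 452000/6.272e+09 = 7.207e-05 kg/m³ = 0.07207 mg/L.

0.0721 mg/L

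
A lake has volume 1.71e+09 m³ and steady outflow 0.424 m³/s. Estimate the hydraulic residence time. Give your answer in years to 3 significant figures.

Q = 0.424 m³/s × 3.156e+07 s/yr = 1.338e+07 m³/yr.
Hydraulic residence time τ = V/Q = 1.71e+09/1.338e+07 = 127.8 yr.

128 yr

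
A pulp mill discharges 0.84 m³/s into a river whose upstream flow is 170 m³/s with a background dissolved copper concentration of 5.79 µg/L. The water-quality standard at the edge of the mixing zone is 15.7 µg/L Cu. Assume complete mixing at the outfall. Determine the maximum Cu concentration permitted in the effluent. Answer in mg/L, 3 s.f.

5.79 µg/L = 0.00579 mg/L.
15.7 µg/L = 0.0157 mg/L.
Mass balance: 0.0157·170.8 = 0.84·Cₑ + 170·0.00579.
Cₑ = (2.682 − 0.9843) / 0.84 = 2.021 mg/L.

2.02 mg/L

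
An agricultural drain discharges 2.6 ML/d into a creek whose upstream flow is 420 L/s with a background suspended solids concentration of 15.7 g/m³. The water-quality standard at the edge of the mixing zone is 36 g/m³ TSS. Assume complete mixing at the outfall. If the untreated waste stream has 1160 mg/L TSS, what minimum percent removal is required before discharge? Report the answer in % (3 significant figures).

2.6 ML/d = 0.03009 m³/s.
420 L/s = 0.42 m³/s.
Mass balance: 36·0.4501 = 0.03009·Cₑ + 0.42·15.7.
Cₑ = (16.2 − 6.594) / 0.03009 = 319.3 mg/L.
Required removal = 1 − 319.3/1160 = 72.47 %.

72.5 %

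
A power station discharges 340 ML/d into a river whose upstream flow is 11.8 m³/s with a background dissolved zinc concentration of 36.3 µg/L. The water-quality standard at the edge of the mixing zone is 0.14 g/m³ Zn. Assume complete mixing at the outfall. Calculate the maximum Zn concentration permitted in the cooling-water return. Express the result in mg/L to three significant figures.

340 ML/d = 3.935 m³/s.
36.3 µg/L = 0.0363 mg/L.
Mass balance: 0.14·15.74 = 3.935·Cₑ + 11.8·0.0363.
Cₑ = (2.203 − 0.4283) / 3.935 = 0.451 mg/L.

0.451 mg/L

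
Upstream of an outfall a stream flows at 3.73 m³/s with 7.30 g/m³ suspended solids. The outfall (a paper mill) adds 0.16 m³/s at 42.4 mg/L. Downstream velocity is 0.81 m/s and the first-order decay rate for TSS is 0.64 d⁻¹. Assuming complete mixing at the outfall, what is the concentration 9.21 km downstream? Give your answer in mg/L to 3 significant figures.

After complete mixing, C₀ = (0.16·42.4 + 3.73·7.3) / 3.89 = 8.744 mg/L.
Travel time t = 9210 m / 0.81 m/s = 1.137e+04 s = 0.1316 d.
C = 8.744·exp(−0.64·0.1316) = 8.744·0.9192 = 8.037 mg/L.

8.04 mg/L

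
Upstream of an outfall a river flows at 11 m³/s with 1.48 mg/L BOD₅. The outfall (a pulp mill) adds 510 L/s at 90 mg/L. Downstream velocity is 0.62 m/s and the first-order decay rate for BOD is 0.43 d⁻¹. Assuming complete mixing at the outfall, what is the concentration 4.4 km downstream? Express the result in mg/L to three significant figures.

5.21 mg/L

510 L/s = 0.51 m³/s.
After complete mixing, C₀ = (0.51·90 + 11·1.48) / 11.51 = 5.402 mg/L.
Travel time t = 4400 m / 0.62 m/s = 7097 s = 0.08214 d.
C = 5.402·exp(−0.43·0.08214) = 5.402·0.9653 = 5.215 mg/L.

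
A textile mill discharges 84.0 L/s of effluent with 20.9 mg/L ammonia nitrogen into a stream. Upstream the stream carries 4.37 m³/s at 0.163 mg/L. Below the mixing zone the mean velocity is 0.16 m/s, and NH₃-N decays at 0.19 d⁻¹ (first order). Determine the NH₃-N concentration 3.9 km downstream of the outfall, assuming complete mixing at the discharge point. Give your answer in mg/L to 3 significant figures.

0.525 mg/L

84.0 L/s = 0.084 m³/s.
After complete mixing, C₀ = (0.084·20.9 + 4.37·0.163) / 4.454 = 0.5541 mg/L.
Travel time t = 3900 m / 0.16 m/s = 2.438e+04 s = 0.2821 d.
C = 0.5541·exp(−0.19·0.2821) = 0.5541·0.9478 = 0.5252 mg/L.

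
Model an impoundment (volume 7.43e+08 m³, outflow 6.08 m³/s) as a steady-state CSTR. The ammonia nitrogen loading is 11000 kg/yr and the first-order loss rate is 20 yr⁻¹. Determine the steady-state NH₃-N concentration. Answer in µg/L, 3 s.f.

0.731 µg/L

Outflow Q = 6.08 m³/s × 3.156e+07 s/yr = 1.919e+08 m³/yr.
Steady-state CSTR mass balance: W = Q·C + k·V·C, so C = W/(Q + kV).
Q + kV = 1.919e+08 + 20·7.43e+08 = 1.505e+10 m³/yr.
C = 11000/1.505e+10 = 7.308e-07 kg/m³ = 0.0007308 mg/L = 0.7308 µg/L.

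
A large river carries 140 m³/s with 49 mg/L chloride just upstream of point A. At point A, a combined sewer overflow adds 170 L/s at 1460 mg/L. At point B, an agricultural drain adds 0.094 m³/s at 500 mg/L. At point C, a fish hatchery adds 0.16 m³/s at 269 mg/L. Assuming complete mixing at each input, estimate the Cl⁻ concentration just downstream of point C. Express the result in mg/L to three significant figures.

170 L/s = 0.17 m³/s.
After input A: C = (140·49 + 0.17·1460) / 140.2 = 50.71 mg/L.
After input B: C = (140.2·50.71 + 0.094·500) / 140.3 = 51.01 mg/L.
After input C: C = (140.3·51.01 + 0.16·269) / 140.4 = 51.26 mg/L.

51.3 mg/L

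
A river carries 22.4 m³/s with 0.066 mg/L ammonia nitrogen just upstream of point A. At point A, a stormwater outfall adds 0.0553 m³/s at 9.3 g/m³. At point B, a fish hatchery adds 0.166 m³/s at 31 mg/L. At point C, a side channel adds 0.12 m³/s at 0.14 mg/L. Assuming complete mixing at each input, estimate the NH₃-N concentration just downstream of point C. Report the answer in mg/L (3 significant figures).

0.315 mg/L

After input A: C = (22.4·0.066 + 0.0553·9.3) / 22.46 = 0.08874 mg/L.
After input B: C = (22.46·0.08874 + 0.166·31) / 22.62 = 0.3156 mg/L.
After input C: C = (22.62·0.3156 + 0.12·0.14) / 22.74 = 0.3146 mg/L.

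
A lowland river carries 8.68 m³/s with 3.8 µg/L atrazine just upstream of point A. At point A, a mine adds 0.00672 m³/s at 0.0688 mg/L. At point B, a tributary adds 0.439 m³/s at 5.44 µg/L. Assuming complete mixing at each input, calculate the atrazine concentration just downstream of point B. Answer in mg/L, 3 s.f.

3.8 µg/L = 0.0038 mg/L.
After input A: C = (8.68·0.0038 + 0.00672·0.0688) / 8.687 = 0.00385 mg/L.
5.44 µg/L = 0.00544 mg/L.
After input B: C = (8.687·0.00385 + 0.439·0.00544) / 9.126 = 0.003927 mg/L.

0.00393 mg/L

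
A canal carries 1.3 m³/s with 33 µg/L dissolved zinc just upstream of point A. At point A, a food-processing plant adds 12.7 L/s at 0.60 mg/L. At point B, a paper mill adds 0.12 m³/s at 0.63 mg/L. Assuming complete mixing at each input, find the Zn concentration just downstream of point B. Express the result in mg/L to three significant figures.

0.0880 mg/L

33 µg/L = 0.033 mg/L.
12.7 L/s = 0.0127 m³/s.
After input A: C = (1.3·0.033 + 0.0127·0.6) / 1.313 = 0.03849 mg/L.
After input B: C = (1.313·0.03849 + 0.12·0.63) / 1.433 = 0.08803 mg/L.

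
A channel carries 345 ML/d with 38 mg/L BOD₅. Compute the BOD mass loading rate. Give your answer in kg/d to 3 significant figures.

13100 kg/d

345 ML/d = 3.993 m³/s.
Mass flux = Q·C = 3.993 m³/s × 38 g/m³ = 151.7 g/s.
= 151.7 g/s × 86.4 = 1.311e+04 kg/d.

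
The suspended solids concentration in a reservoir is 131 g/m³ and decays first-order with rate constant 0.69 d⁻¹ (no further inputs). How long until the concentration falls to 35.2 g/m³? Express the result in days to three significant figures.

t = ln(C₀/C)/k = ln(131/35.2)/0.69 = 1.314/0.69 = 1.905 d.

1.90 d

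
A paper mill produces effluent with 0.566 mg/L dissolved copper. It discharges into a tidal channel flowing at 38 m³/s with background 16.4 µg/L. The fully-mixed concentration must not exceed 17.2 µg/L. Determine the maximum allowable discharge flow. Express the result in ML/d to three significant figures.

16.4 µg/L = 0.0164 mg/L.
17.2 µg/L = 0.0172 mg/L.
Mass balance at complete mixing: C_std·(Q_w + Q_r) = Q_w·C_e + Q_r·C_b.
Rearranging, Q_w = Q_r·(C_std − C_b)/(C_e − C_std) = 38·(0.0172 − 0.0164) / (0.566 − 0.0172) = 0.05539 m³/s.
= 4.786 ML/d.

4.79 ML/d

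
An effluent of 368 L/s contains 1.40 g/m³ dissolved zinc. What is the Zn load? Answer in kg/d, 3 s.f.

368 L/s = 0.368 m³/s.
Mass flux = Q·C = 0.368 m³/s × 1.4 g/m³ = 0.5152 g/s.
= 0.5152 g/s × 86.4 = 44.51 kg/d.

44.5 kg/d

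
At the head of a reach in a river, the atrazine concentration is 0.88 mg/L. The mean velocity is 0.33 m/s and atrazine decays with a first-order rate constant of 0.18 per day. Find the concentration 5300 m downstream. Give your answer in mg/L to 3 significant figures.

0.851 mg/L

Travel time t = 5300 m / 0.33 m/s = 5300/0.33 = 1.606e+04 s = 0.1859 d.
First-order decay: C = 0.88·exp(−0.18·0.1859) = 0.88·0.9671 = 0.851 mg/L.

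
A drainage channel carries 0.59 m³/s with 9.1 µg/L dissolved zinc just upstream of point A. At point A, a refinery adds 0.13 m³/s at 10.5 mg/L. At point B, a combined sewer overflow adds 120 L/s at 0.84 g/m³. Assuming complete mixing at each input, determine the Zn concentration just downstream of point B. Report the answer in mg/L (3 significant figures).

9.1 µg/L = 0.0091 mg/L.
After input A: C = (0.59·0.0091 + 0.13·10.5) / 0.72 = 1.903 mg/L.
120 L/s = 0.12 m³/s.
After input B: C = (0.72·1.903 + 0.12·0.84) / 0.84 = 1.751 mg/L.

1.75 mg/L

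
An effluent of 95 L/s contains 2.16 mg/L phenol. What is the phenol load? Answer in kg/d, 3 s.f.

17.7 kg/d

95 L/s = 0.095 m³/s.
Mass flux = Q·C = 0.095 m³/s × 2.16 g/m³ = 0.2052 g/s.
= 0.2052 g/s × 86.4 = 17.73 kg/d.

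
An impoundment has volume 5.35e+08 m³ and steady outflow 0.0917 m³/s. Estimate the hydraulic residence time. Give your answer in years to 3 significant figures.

185 yr

Q = 0.0917 m³/s × 3.156e+07 s/yr = 2.894e+06 m³/yr.
Hydraulic residence time τ = V/Q = 5.35e+08/2.894e+06 = 184.9 yr.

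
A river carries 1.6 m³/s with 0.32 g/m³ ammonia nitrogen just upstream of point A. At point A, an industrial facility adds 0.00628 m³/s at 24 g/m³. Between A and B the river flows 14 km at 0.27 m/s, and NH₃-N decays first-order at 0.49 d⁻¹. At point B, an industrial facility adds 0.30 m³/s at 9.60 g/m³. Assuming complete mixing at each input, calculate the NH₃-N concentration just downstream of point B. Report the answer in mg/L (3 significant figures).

After input A: C = (1.6·0.32 + 0.00628·24) / 1.606 = 0.4126 mg/L.
Over the 14 km reach to input B (t = 5.185e+04 s = 0.6001 d), decay gives C = 0.4126·exp(−0.49·0.6001) = 0.3075 mg/L.
After input B: C = (1.606·0.3075 + 0.3·9.6) / 1.906 = 1.77 mg/L.

1.77 mg/L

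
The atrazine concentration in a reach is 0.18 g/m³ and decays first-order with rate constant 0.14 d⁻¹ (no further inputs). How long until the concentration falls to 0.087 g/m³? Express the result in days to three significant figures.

t = ln(C₀/C)/k = ln(0.18/0.087)/0.14 = 0.727/0.14 = 5.193 d.

5.19 d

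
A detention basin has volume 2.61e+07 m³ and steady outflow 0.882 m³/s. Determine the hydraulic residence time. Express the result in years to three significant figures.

0.938 yr

Q = 0.882 m³/s × 3.156e+07 s/yr = 2.783e+07 m³/yr.
Hydraulic residence time τ = V/Q = 2.61e+07/2.783e+07 = 0.9377 yr.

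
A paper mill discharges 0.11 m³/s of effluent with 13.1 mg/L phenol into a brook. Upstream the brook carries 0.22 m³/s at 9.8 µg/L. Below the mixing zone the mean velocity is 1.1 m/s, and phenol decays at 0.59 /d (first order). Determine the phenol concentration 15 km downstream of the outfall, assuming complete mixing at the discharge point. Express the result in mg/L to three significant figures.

3.98 mg/L

9.8 µg/L = 0.0098 mg/L.
After complete mixing, C₀ = (0.11·13.1 + 0.22·0.0098) / 0.33 = 4.373 mg/L.
Travel time t = 1.5e+04 m / 1.1 m/s = 1.364e+04 s = 0.1578 d.
C = 4.373·exp(−0.59·0.1578) = 4.373·0.9111 = 3.984 mg/L.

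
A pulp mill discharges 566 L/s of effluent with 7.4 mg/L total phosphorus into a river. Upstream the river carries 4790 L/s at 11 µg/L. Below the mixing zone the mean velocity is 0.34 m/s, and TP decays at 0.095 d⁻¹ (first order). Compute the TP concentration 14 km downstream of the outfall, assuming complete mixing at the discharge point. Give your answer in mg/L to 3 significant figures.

0.757 mg/L

566 L/s = 0.566 m³/s.
4790 L/s = 4.79 m³/s.
11 µg/L = 0.011 mg/L.
After complete mixing, C₀ = (0.566·7.4 + 4.79·0.011) / 5.356 = 0.7918 mg/L.
Travel time t = 1.4e+04 m / 0.34 m/s = 4.118e+04 s = 0.4766 d.
C = 0.7918·exp(−0.095·0.4766) = 0.7918·0.9557 = 0.7568 mg/L.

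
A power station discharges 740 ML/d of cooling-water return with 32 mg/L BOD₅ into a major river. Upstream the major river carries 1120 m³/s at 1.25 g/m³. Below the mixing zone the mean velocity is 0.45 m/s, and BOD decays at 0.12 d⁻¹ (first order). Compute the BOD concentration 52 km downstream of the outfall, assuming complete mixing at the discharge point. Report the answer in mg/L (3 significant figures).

740 ML/d = 8.565 m³/s.
After complete mixing, C₀ = (8.565·32 + 1120·1.25) / 1129 = 1.483 mg/L.
Travel time t = 5.2e+04 m / 0.45 m/s = 1.156e+05 s = 1.337 d.
C = 1.483·exp(−0.12·1.337) = 1.483·0.8517 = 1.263 mg/L.

1.26 mg/L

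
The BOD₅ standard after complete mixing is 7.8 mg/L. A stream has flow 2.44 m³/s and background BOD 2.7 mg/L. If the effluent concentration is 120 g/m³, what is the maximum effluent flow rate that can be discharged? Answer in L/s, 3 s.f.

111 L/s

Mass balance at complete mixing: C_std·(Q_w + Q_r) = Q_w·C_e + Q_r·C_b.
Rearranging, Q_w = Q_r·(C_std − C_b)/(C_e − C_std) = 2.44·(7.8 − 2.7) / (120 − 7.8) = 0.1109 m³/s.
= 110.9 L/s.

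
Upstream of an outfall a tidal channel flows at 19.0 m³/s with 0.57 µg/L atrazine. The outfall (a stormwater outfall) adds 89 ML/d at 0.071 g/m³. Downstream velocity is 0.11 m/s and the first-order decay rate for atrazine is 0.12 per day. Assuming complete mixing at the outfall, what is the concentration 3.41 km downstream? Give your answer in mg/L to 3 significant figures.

89 ML/d = 1.03 m³/s.
0.57 µg/L = 0.00057 mg/L.
After complete mixing, C₀ = (1.03·0.071 + 19·0.00057) / 20.03 = 0.004192 mg/L.
Travel time t = 3410 m / 0.11 m/s = 3.1e+04 s = 0.3588 d.
C = 0.004192·exp(−0.12·0.3588) = 0.004192·0.9579 = 0.004015 mg/L.

0.00402 mg/L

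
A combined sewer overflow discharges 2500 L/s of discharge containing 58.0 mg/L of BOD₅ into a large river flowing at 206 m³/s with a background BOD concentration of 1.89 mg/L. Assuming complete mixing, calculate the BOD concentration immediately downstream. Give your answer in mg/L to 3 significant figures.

2.56 mg/L

2500 L/s = 2.5 m³/s.
Flow-weighted mixing gives C = (2.5·58 + 206·1.89) / (2.5 + 206) = 534.3/208.5 = 2.563 mg/L.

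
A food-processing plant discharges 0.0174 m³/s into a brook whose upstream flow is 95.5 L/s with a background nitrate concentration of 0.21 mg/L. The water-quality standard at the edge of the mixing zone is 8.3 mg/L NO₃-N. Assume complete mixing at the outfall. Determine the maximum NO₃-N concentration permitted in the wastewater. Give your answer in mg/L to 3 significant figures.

95.5 L/s = 0.0955 m³/s.
Mass balance: 8.3·0.1129 = 0.0174·Cₑ + 0.0955·0.21.
Cₑ = (0.9371 − 0.02005) / 0.0174 = 52.7 mg/L.

52.7 mg/L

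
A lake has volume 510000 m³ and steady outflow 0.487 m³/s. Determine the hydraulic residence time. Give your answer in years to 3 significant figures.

0.0332 yr

Q = 0.487 m³/s × 3.156e+07 s/yr = 1.537e+07 m³/yr.
Hydraulic residence time τ = V/Q = 510000/1.537e+07 = 0.03318 yr.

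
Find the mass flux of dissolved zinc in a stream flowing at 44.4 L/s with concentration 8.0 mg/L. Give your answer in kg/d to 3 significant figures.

30.7 kg/d

44.4 L/s = 0.0444 m³/s.
Mass flux = Q·C = 0.0444 m³/s × 8 g/m³ = 0.3552 g/s.
= 0.3552 g/s × 86.4 = 30.69 kg/d.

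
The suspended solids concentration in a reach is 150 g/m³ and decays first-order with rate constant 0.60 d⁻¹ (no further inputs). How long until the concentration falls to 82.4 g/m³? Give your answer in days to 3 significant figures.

t = ln(C₀/C)/k = ln(150/82.4)/0.60 = 0.599/0.60 = 0.9984 d.

0.998 d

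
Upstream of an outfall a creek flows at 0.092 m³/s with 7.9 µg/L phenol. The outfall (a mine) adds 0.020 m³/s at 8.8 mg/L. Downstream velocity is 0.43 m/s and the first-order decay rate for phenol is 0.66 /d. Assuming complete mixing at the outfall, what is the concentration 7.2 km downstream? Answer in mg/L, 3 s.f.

7.9 µg/L = 0.0079 mg/L.
After complete mixing, C₀ = (0.02·8.8 + 0.092·0.0079) / 0.112 = 1.578 mg/L.
Travel time t = 7200 m / 0.43 m/s = 1.674e+04 s = 0.1938 d.
C = 1.578·exp(−0.66·0.1938) = 1.578·0.8799 = 1.388 mg/L.

1.39 mg/L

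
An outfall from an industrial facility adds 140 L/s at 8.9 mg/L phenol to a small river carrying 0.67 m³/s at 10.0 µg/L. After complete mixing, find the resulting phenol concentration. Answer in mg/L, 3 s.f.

140 L/s = 0.14 m³/s.
10.0 µg/L = 0.01 mg/L.
By mass balance at complete mixing, C = (0.14·8.9 + 0.67·0.01) / (0.14 + 0.67) = 1.253/0.81 = 1.547 mg/L.

1.55 mg/L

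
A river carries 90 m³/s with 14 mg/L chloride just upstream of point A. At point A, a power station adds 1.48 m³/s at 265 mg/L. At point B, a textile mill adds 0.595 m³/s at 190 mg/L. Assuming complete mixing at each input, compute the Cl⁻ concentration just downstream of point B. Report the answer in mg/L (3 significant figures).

After input A: C = (90·14 + 1.48·265) / 91.48 = 18.06 mg/L.
After input B: C = (91.48·18.06 + 0.595·190) / 92.08 = 19.17 mg/L.

19.2 mg/L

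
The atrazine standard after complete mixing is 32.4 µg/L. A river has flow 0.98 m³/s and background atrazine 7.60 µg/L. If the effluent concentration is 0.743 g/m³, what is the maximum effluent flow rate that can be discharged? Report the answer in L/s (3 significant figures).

34.2 L/s

7.60 µg/L = 0.0076 mg/L.
32.4 µg/L = 0.0324 mg/L.
Mass balance at complete mixing: C_std·(Q_w + Q_r) = Q_w·C_e + Q_r·C_b.
Rearranging, Q_w = Q_r·(C_std − C_b)/(C_e − C_std) = 0.98·(0.0324 − 0.0076) / (0.743 − 0.0324) = 0.0342 m³/s.
= 34.2 L/s.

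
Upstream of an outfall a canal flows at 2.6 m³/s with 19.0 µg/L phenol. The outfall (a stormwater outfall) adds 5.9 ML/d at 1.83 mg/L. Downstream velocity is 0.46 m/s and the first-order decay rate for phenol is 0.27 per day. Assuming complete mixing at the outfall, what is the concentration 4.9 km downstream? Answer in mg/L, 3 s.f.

5.9 ML/d = 0.06829 m³/s.
19.0 µg/L = 0.019 mg/L.
After complete mixing, C₀ = (0.06829·1.83 + 2.6·0.019) / 2.668 = 0.06535 mg/L.
Travel time t = 4900 m / 0.46 m/s = 1.065e+04 s = 0.1233 d.
C = 0.06535·exp(−0.27·0.1233) = 0.06535·0.9673 = 0.06321 mg/L.

0.0632 mg/L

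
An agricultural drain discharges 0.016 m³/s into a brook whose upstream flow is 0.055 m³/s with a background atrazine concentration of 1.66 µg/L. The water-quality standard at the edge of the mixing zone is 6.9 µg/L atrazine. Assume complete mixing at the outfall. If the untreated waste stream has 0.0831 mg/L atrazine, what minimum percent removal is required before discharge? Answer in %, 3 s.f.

1.66 µg/L = 0.00166 mg/L.
6.9 µg/L = 0.0069 mg/L.
Mass balance: 0.0069·0.071 = 0.016·Cₑ + 0.055·0.00166.
Cₑ = (0.0004899 − 9.13e-05) / 0.016 = 0.02491 mg/L.
Required removal = 1 − 0.02491/0.0831 = 70.02 %.

70.0 %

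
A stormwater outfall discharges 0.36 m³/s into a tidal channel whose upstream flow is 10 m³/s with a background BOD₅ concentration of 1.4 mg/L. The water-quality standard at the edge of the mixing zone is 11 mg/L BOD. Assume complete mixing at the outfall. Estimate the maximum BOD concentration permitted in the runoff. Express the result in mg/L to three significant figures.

278 mg/L

Mass balance: 11·10.36 = 0.36·Cₑ + 10·1.4.
Cₑ = (114 − 14) / 0.36 = 277.7 mg/L.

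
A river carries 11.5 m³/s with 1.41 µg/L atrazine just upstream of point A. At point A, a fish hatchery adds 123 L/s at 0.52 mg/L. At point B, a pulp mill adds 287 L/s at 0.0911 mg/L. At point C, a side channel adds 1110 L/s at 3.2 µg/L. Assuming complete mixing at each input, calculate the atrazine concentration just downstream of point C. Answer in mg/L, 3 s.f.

1.41 µg/L = 0.00141 mg/L.
123 L/s = 0.123 m³/s.
After input A: C = (11.5·0.00141 + 0.123·0.52) / 11.62 = 0.006898 mg/L.
287 L/s = 0.287 m³/s.
After input B: C = (11.62·0.006898 + 0.287·0.0911) / 11.91 = 0.008927 mg/L.
1110 L/s = 1.11 m³/s.
3.2 µg/L = 0.0032 mg/L.
After input C: C = (11.91·0.008927 + 1.11·0.0032) / 13.02 = 0.008439 mg/L.

0.00844 mg/L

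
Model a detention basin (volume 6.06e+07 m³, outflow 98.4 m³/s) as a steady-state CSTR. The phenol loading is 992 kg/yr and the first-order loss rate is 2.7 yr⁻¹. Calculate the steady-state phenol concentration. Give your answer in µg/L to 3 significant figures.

Outflow Q = 98.4 m³/s × 3.156e+07 s/yr = 3.105e+09 m³/yr.
Steady-state CSTR mass balance: W = Q·C + k·V·C, so C = W/(Q + kV).
Q + kV = 3.105e+09 + 2.7·6.06e+07 = 3.269e+09 m³/yr.
C = 992/3.269e+09 = 3.035e-07 kg/m³ = 0.0003035 mg/L = 0.3035 µg/L.

0.303 µg/L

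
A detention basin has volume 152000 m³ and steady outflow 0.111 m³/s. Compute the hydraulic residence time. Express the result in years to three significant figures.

Q = 0.111 m³/s × 3.156e+07 s/yr = 3.503e+06 m³/yr.
Hydraulic residence time τ = V/Q = 152000/3.503e+06 = 0.04339 yr.

0.0434 yr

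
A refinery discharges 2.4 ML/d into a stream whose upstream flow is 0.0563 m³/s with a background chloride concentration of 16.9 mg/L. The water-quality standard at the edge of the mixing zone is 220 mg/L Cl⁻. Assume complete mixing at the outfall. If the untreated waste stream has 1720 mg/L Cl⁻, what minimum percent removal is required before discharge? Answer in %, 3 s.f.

2.4 ML/d = 0.02778 m³/s.
Mass balance: 220·0.08408 = 0.02778·Cₑ + 0.0563·16.9.
Cₑ = (18.5 − 0.9515) / 0.02778 = 631.6 mg/L.
Required removal = 1 − 631.6/1720 = 63.28 %.

63.3 %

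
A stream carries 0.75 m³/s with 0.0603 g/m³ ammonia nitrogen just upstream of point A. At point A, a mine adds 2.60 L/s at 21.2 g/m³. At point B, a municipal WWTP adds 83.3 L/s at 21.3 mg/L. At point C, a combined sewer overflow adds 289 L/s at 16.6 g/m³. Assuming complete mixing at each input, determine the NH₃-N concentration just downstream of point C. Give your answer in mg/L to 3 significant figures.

2.60 L/s = 0.0026 m³/s.
After input A: C = (0.75·0.0603 + 0.0026·21.2) / 0.7526 = 0.1333 mg/L.
83.3 L/s = 0.0833 m³/s.
After input B: C = (0.7526·0.1333 + 0.0833·21.3) / 0.8359 = 2.243 mg/L.
289 L/s = 0.289 m³/s.
After input C: C = (0.8359·2.243 + 0.289·16.6) / 1.125 = 5.931 mg/L.

5.93 mg/L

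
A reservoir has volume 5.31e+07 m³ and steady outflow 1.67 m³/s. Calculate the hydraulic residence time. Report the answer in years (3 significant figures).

1.01 yr

Q = 1.67 m³/s × 3.156e+07 s/yr = 5.27e+07 m³/yr.
Hydraulic residence time τ = V/Q = 5.31e+07/5.27e+07 = 1.008 yr.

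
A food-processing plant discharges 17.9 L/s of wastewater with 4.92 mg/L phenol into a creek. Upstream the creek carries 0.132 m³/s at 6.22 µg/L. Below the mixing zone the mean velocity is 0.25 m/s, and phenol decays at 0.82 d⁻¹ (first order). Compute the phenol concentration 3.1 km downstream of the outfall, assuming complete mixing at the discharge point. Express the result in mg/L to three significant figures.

0.527 mg/L

17.9 L/s = 0.0179 m³/s.
6.22 µg/L = 0.00622 mg/L.
After complete mixing, C₀ = (0.0179·4.92 + 0.132·0.00622) / 0.1499 = 0.593 mg/L.
Travel time t = 3100 m / 0.25 m/s = 1.24e+04 s = 0.1435 d.
C = 0.593·exp(−0.82·0.1435) = 0.593·0.889 = 0.5272 mg/L.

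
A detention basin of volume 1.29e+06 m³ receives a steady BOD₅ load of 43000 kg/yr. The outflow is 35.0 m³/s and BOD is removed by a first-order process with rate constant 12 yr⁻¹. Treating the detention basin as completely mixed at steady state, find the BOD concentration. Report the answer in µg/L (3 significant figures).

38.4 µg/L

Outflow Q = 35.0 m³/s × 3.156e+07 s/yr = 1.105e+09 m³/yr.
Steady-state CSTR mass balance: W = Q·C + k·V·C, so C = W/(Q + kV).
Q + kV = 1.105e+09 + 12·1.29e+06 = 1.12e+09 m³/yr.
C = 43000/1.12e+09 = 3.839e-05 kg/m³ = 0.03839 mg/L = 38.39 µg/L.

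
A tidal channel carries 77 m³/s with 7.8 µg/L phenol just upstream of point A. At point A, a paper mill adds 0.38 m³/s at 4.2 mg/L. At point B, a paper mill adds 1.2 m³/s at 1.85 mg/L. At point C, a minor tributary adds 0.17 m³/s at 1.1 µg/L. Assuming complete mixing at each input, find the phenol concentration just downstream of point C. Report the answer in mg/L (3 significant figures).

0.0561 mg/L

7.8 µg/L = 0.0078 mg/L.
After input A: C = (77·0.0078 + 0.38·4.2) / 77.38 = 0.02839 mg/L.
After input B: C = (77.38·0.02839 + 1.2·1.85) / 78.58 = 0.05621 mg/L.
1.1 µg/L = 0.0011 mg/L.
After input C: C = (78.58·0.05621 + 0.17·0.0011) / 78.75 = 0.05609 mg/L.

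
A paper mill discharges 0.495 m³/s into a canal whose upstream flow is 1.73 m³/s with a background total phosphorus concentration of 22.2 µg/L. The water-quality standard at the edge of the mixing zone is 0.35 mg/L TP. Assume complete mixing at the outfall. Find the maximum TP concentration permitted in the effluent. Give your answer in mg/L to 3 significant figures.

1.50 mg/L

22.2 µg/L = 0.0222 mg/L.
Mass balance: 0.35·2.225 = 0.495·Cₑ + 1.73·0.0222.
Cₑ = (0.7787 − 0.03841) / 0.495 = 1.496 mg/L.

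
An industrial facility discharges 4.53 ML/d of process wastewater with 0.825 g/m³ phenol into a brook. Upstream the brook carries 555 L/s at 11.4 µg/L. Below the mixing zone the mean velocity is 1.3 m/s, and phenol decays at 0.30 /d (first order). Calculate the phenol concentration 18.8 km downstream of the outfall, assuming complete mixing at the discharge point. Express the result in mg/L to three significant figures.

0.0776 mg/L

4.53 ML/d = 0.05243 m³/s.
555 L/s = 0.555 m³/s.
11.4 µg/L = 0.0114 mg/L.
After complete mixing, C₀ = (0.05243·0.825 + 0.555·0.0114) / 0.6074 = 0.08163 mg/L.
Travel time t = 1.88e+04 m / 1.3 m/s = 1.446e+04 s = 0.1674 d.
C = 0.08163·exp(−0.30·0.1674) = 0.08163·0.951 = 0.07763 mg/L.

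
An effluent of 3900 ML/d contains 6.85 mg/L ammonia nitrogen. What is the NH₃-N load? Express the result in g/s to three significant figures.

309 g/s

3900 ML/d = 45.14 m³/s.
Mass flux = Q·C = 45.14 m³/s × 6.85 g/m³ = 309.2 g/s.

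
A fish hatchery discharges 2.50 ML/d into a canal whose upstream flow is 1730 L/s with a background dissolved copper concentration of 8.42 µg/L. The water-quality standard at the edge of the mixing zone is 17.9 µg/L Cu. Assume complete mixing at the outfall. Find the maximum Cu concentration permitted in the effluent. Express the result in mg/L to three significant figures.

0.585 mg/L

2.50 ML/d = 0.02894 m³/s.
1730 L/s = 1.73 m³/s.
8.42 µg/L = 0.00842 mg/L.
17.9 µg/L = 0.0179 mg/L.
Mass balance: 0.0179·1.759 = 0.02894·Cₑ + 1.73·0.00842.
Cₑ = (0.03148 − 0.01457) / 0.02894 = 0.5847 mg/L.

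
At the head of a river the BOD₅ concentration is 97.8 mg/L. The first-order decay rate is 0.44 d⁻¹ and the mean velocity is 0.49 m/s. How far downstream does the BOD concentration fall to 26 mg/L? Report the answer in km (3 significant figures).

From C = C₀·e^(−kt), t = ln(C₀/C)/k = ln(97.8/26)/0.44 = 1.325/0.44 = 3.011 d.
Distance = v·t = 0.49 m/s × 2.601e+05 s = 1.275e+05 m = 127.5 km.

127 km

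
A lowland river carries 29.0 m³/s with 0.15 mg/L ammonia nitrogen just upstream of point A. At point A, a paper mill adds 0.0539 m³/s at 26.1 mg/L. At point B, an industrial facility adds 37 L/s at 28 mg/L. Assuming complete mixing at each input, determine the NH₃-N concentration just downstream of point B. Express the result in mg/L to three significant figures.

0.234 mg/L

After input A: C = (29·0.15 + 0.0539·26.1) / 29.05 = 0.1981 mg/L.
37 L/s = 0.037 m³/s.
After input B: C = (29.05·0.1981 + 0.037·28) / 29.09 = 0.2335 mg/L.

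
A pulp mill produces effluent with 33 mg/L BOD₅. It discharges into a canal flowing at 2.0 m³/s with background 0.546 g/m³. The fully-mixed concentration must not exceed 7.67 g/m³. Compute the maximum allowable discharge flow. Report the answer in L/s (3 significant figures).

Mass balance at complete mixing: C_std·(Q_w + Q_r) = Q_w·C_e + Q_r·C_b.
Rearranging, Q_w = Q_r·(C_std − C_b)/(C_e − C_std) = 2.0·(7.67 − 0.546) / (33 − 7.67) = 0.5625 m³/s.
= 562.5 L/s.

562 L/s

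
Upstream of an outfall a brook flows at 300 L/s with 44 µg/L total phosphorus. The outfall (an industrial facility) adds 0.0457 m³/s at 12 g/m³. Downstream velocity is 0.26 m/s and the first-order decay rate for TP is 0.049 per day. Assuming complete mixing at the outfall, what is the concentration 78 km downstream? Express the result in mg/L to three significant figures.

300 L/s = 0.3 m³/s.
44 µg/L = 0.044 mg/L.
After complete mixing, C₀ = (0.0457·12 + 0.3·0.044) / 0.3457 = 1.625 mg/L.
Travel time t = 7.8e+04 m / 0.26 m/s = 3e+05 s = 3.472 d.
C = 1.625·exp(−0.049·3.472) = 1.625·0.8435 = 1.37 mg/L.

1.37 mg/L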